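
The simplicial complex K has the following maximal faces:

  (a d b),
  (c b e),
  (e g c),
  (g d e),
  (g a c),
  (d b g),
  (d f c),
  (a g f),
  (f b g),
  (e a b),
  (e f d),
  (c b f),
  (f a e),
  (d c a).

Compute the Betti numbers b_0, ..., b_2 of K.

b_0 = 1, b_1 = 2, b_2 = 1.

Order the vertices as a < b < c < d < e < f < g. Listing each simplex with vertices in this order, K has dimension 2 with simplices:

  0-simplices (7): a, b, c, d, e, f, g
  1-simplices (21): ab, ac, ad, ae, af, ag, bc, bd, be, bf, bg, cd, ce, cf, cg, de, df, dg, ef, eg, fg
  2-simplices (14): abd, abe, acd, acg, aef, afg, bce, bcf, bdg, bfg, cdf, ceg, def, deg

giving chain groups C_0 ≅ Z^7, C_1 ≅ Z^21, C_2 ≅ Z^14.

Boundary ∂_1: C_1 → C_0 maps an edge to its endpoints' difference, ∂[p,q] = q − p.
The resulting 7×21 matrix has rank 6, and its Smith normal form has invariant factors (1,1,1,1,1,1).

The boundary map ∂_2: C_2 → C_1 acts by ∂[p,q,r] = [q,r] − [p,r] + [p,q]. For instance
  ∂afg = fg − ag + af,
  ∂bce = ce − be + bc.
The resulting 21×14 matrix has rank 13, and its Smith normal form has invariant factors (1,1,1,1,1,1,1,1,1,1,1,1,1).

Now H_k = ker ∂_k / im ∂_{k+1}, so:

  H_0: rank C_0 − rank ∂_1 = 7 − 6 = 1, and the invariant factors of ∂_1 are all 1, so H_0 ≅ Z.
  H_1: rank ker ∂_1 − rank ∂_2 = (21 − 6) − 13 = 2, and the invariant factors of ∂_2 are all 1, so H_1 ≅ Z^2.
  H_2: rank ker ∂_2 − rank ∂_3 = (14 − 13) − 0 = 1, and there is no ∂_3, so H_2 ≅ Z.

As a check, the Euler characteristic is 7 − 21 + 14 = 0, which agrees with 1 − 2 + 1 = 0.

Hence the Betti numbers are b_0 = 1, b_1 = 2, b_2 = 1.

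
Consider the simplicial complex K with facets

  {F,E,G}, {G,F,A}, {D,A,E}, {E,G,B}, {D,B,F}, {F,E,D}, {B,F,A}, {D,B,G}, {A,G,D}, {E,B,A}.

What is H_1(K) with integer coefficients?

H_1 ≅ Z/2Z.

Order the vertices as A < B < D < E < F < G. Listing each simplex with vertices in this order, K has dimension 2 with simplices:

  0-simplices (6): A, B, D, E, F, G
  1-simplices (15): AB, AD, AE, AF, AG, BD, BE, BF, BG, DE, DF, DG, EF, EG, FG
  2-simplices (10): ABE, ABF, ADE, ADG, AFG, BDF, BDG, BEG, DEF, EFG

giving chain groups C_0 ≅ Z^6, C_1 ≅ Z^15, C_2 ≅ Z^10.

The boundary map ∂_1: C_1 → C_0 maps an edge to its endpoints' difference, ∂[p,q] = q − p.
As a 6×15 matrix over Z this has rank 5, with invariant factors (1,1,1,1,1).

The boundary map ∂_2: C_2 → C_1 acts by ∂[p,q,r] = [q,r] − [p,r] + [p,q]. For instance
  ∂EFG = FG − EG + EF,
  ∂AFG = FG − AG + AF.
As a 15×10 matrix over Z this has rank 10, with invariant factors (1,1,1,1,1,1,1,1,1,2).

Reading off H_k = ker ∂_k / im ∂_{k+1}:

  H_1: rank ker ∂_1 − rank ∂_2 = (15 − 5) − 10 = 0, and ∂_2 has invariant factor 2 > 1, so H_1 ≅ Z/2Z.

(K is a triangulation of the real projective plane RP^2.)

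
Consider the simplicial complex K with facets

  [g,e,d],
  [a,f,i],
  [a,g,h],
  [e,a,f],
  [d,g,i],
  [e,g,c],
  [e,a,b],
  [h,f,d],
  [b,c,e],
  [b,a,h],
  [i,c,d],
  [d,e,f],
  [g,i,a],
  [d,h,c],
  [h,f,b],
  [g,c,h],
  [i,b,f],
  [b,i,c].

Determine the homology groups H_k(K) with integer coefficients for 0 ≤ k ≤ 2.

H_0 ≅ Z,  H_1 ≅ Z ⊕ Z/2,  H_2 = 0.

Order the vertices as a < b < c < d < e < f < g < h < i. Listing each simplex with vertices in this order, K has dimension 2 with simplices:

  0-simplices (9): a, b, c, d, e, f, g, h, i
  1-simplices (27): ab, ae, af, ag, ah, ai, bc, be, bf, bh, bi, cd, ce, cg, ch, ci, de, df, dg, dh, di, ef, eg, fh, fi, gh, gi
  2-simplices (18): abe, abh, aef, afi, agh, agi, bce, bci, bfh, bfi, cdh, cdi, ceg, cgh, def, deg, dfh, dgi

so the chain groups are C_0 ≅ Z^9, C_1 ≅ Z^27, C_2 ≅ Z^18.

∂_1: C_1 → C_0 sends each edge [p,q] (with p < q) to q − p.
This gives a 9×27 integer matrix of rank 8; reducing to Smith normal form yields diagonal entries (1,1,1,1,1,1,1,1).

∂_2: C_2 → C_1 acts by ∂[p,q,r] = [q,r] − [p,r] + [p,q]. For instance
  ∂bfh = fh − bh + bf,
  ∂bci = ci − bi + bc.
This gives a 27×18 integer matrix of rank 18; reducing to Smith normal form yields diagonal entries (1,1,1,1,1,1,1,1,1,1,1,1,1,1,1,1,1,2).

Reading off H_k = ker ∂_k / im ∂_{k+1}:

  H_0: rank C_0 − rank ∂_1 = 9 − 8 = 1, and the invariant factors of ∂_1 are all 1, so H_0 ≅ Z.
  H_1: rank ker ∂_1 − rank ∂_2 = (27 − 8) − 18 = 1, and ∂_2 has invariant factor 2 > 1, so H_1 ≅ Z ⊕ Z/2.
  H_2: rank ker ∂_2 − rank ∂_3 = (18 − 18) − 0 = 0, and there is no ∂_3, so H_2 ≅ 0.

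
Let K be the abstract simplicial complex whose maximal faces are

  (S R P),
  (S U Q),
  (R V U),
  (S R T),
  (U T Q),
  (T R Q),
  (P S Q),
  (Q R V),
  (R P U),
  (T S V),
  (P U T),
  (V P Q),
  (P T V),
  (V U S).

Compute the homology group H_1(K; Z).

Fix the vertex order P < Q < R < S < T < U < V and write every simplex with vertices in increasing order. Then dim K = 2 and the simplices of K are:

  0-simplices (7): P, Q, R, S, T, U, V
  1-simplices (21): PQ, PR, PS, PT, PU, PV, QR, QS, QT, QU, QV, RS, RT, RU, RV, ST, SU, SV, TU, TV, UV
  2-simplices (14): PQS, PQV, PRS, PRU, PTU, PTV, QRT, QRV, QSU, QTU, RST, RUV, STV, SUV

giving chain groups C_0 ≅ Z^7, C_1 ≅ Z^21, C_2 ≅ Z^14.

Boundary ∂_1: C_1 → C_0 is given by ∂[p,q] = [q] − [p]. For instance
  ∂QS = S − Q.
The resulting 7×21 matrix has rank 6, and its Smith normal form has invariant factors (1,1,1,1,1,1).

The boundary map ∂_2: C_2 → C_1 sends each 2-simplex [p,q,r] to [q,r] − [p,r] + [p,q]. For instance
  ∂PQS = QS − PS + PQ,
  ∂RUV = UV − RV + RU.
The 21×14 boundary matrix has rank 13 and Smith normal form diag(1,1,1,1,1,1,1,1,1,1,1,1,1).

Reading off H_k = ker ∂_k / im ∂_{k+1}:

  H_1: rank ker ∂_1 − rank ∂_2 = (21 − 6) − 13 = 2, and the invariant factors of ∂_2 are all 1, so H_1 = Z^2.

H_1 ≅ Z^2.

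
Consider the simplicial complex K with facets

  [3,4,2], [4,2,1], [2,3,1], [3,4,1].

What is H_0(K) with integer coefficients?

Take the total order 1 < 2 < 3 < 4 on the vertex set. Then K (dimension 2) consists of the simplices:

  0-simplices (4): [1], [2], [3], [4]
  1-simplices (6): [1,2], [1,3], [1,4], [2,3], [2,4], [3,4]
  2-simplices (4): [1,2,3], [1,2,4], [1,3,4], [2,3,4]

Hence C_0 ≅ Z^4, C_1 ≅ Z^6, C_2 ≅ Z^4.

∂_1: C_1 → C_0 maps an edge to its endpoints' difference, ∂[p,q] = q − p. For instance
  ∂[1,3] = [3] − [1].
As a 4×6 matrix over Z this has rank 3, with invariant factors (1,1,1).

The boundary map ∂_2: C_2 → C_1 sends each 2-simplex [p,q,r] to [q,r] − [p,r] + [p,q]. For instance
  ∂[1,2,4] = [2,4] − [1,4] + [1,2],
  ∂[1,2,3] = [2,3] − [1,3] + [1,2].
The 6×4 boundary matrix has rank 3 and Smith normal form diag(1,1,1).

Computing H_k = (kernel of ∂_k) / (image of ∂_{k+1}):

  H_0: rank C_0 − rank ∂_1 = 4 − 3 = 1, and the invariant factors of ∂_1 are all 1, so H_0 = Z.

H_0 = Z.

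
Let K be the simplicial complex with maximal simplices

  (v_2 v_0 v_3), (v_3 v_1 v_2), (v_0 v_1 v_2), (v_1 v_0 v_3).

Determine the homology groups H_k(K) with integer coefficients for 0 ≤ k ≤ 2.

H_0 ≅ Z,  H_1 = 0,  H_2 ≅ Z.

We work with the vertex ordering v_0 < v_1 < v_2 < v_3. The simplices of K, each written with vertices in increasing order, are:

  0-simplices (4): [v_0], [v_1], [v_2], [v_3]
  1-simplices (6): [v_0,v_1], [v_0,v_2], [v_0,v_3], [v_1,v_2], [v_1,v_3], [v_2,v_3]
  2-simplices (4): [v_0,v_1,v_2], [v_0,v_1,v_3], [v_0,v_2,v_3], [v_1,v_2,v_3]

so the chain groups are C_0 ≅ Z^4, C_1 ≅ Z^6, C_2 ≅ Z^4.

Boundary ∂_1: C_1 → C_0 sends each edge [p,q] (with p < q) to q − p. For instance
  ∂[v_2,v_3] = [v_3] − [v_2].
The 4×6 boundary matrix has rank 3 and Smith normal form diag(1,1,1).

Boundary ∂_2: C_2 → C_1 acts by ∂[p,q,r] = [q,r] − [p,r] + [p,q]. For instance
  ∂[v_0,v_2,v_3] = [v_2,v_3] − [v_0,v_3] + [v_0,v_2],
  ∂[v_0,v_1,v_2] = [v_1,v_2] − [v_0,v_2] + [v_0,v_1].
The resulting 6×4 matrix has rank 3, and its Smith normal form has invariant factors (1,1,1).

From H_k ≅ ker(∂_k) / im(∂_{k+1}) we obtain:

  H_0: rank C_0 − rank ∂_1 = 4 − 3 = 1, and the invariant factors of ∂_1 are all 1, so H_0 ≅ Z.
  H_1: rank ker ∂_1 − rank ∂_2 = (6 − 3) − 3 = 0, and the invariant factors of ∂_2 are all 1, so H_1 ≅ 0.
  H_2: rank ker ∂_2 − rank ∂_3 = (4 − 3) − 0 = 1, and there is no ∂_3, so H_2 ≅ Z.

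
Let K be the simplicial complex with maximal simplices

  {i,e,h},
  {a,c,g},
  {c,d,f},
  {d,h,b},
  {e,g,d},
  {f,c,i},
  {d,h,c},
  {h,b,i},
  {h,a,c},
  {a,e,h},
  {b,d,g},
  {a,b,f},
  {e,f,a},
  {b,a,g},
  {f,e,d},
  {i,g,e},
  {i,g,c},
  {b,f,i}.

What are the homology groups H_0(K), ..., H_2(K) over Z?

H_0 = Z,  H_1 = Z^2,  H_2 = Z.

K has 9 vertices, 27 edges, 18 triangles.
rank ∂_0 = 0, rank ∂_1 = 8 ⇒ b_0 = 9 − 0 − 8 = 1; all invariant factors of ∂_1 are 1 so no torsion. So H_0 = Z.
rank ∂_1 = 8, rank ∂_2 = 17 ⇒ b_1 = 27 − 8 − 17 = 2; all invariant factors of ∂_2 are 1 so no torsion. So H_1 = Z^2.
rank ∂_2 = 17, rank ∂_3 = 0 ⇒ b_2 = 18 − 17 − 0 = 1. So H_2 = Z.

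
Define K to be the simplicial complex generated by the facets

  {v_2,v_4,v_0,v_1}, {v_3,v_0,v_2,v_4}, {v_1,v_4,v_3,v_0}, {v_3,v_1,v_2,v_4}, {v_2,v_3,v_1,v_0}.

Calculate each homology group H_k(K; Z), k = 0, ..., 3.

Order the vertices as v_0 < v_1 < v_2 < v_3 < v_4. Listing each simplex with vertices in this order, K has dimension 3 with simplices:

  0-simplices (5): [v_0], [v_1], [v_2], [v_3], [v_4]
  1-simplices (10): [v_0,v_1], [v_0,v_2], [v_0,v_3], [v_0,v_4], [v_1,v_2], [v_1,v_3], [v_1,v_4], [v_2,v_3], [v_2,v_4], [v_3,v_4]
  2-simplices (10): [v_0,v_1,v_2], [v_0,v_1,v_3], [v_0,v_1,v_4], [v_0,v_2,v_3], [v_0,v_2,v_4], [v_0,v_3,v_4], [v_1,v_2,v_3], [v_1,v_2,v_4], [v_1,v_3,v_4], [v_2,v_3,v_4]
  3-simplices (5): [v_0,v_1,v_2,v_3], [v_0,v_1,v_2,v_4], [v_0,v_1,v_3,v_4], [v_0,v_2,v_3,v_4], [v_1,v_2,v_3,v_4]

giving chain groups C_0 ≅ Z^5, C_1 ≅ Z^10, C_2 ≅ Z^10, C_3 ≅ Z^5.

∂_1: C_1 → C_0 is given by ∂[p,q] = [q] − [p]. For instance
  ∂[v_0,v_1] = [v_1] − [v_0].
This gives a 5×10 integer matrix of rank 4; reducing to Smith normal form yields diagonal entries (1,1,1,1).

∂_2: C_2 → C_1 acts by ∂[p,q,r] = [q,r] − [p,r] + [p,q]. For instance
  ∂[v_0,v_2,v_4] = [v_2,v_4] − [v_0,v_4] + [v_0,v_2],
  ∂[v_1,v_3,v_4] = [v_3,v_4] − [v_1,v_4] + [v_1,v_3].
The resulting 10×10 matrix has rank 6, and its Smith normal form has invariant factors (1,1,1,1,1,1).

Boundary ∂_3: C_3 → C_2 sends each 3-simplex σ to the alternating sum Σ_i (−1)^i (σ with its i-th vertex removed). For instance
  ∂[v_0,v_1,v_3,v_4] = [v_1,v_3,v_4] − [v_0,v_3,v_4] + [v_0,v_1,v_4] − [v_0,v_1,v_3],
  ∂[v_1,v_2,v_3,v_4] = [v_2,v_3,v_4] − [v_1,v_3,v_4] + [v_1,v_2,v_4] − [v_1,v_2,v_3].
The resulting 10×5 matrix has rank 4, and its Smith normal form has invariant factors (1,1,1,1).

From H_k ≅ ker(∂_k) / im(∂_{k+1}) we obtain:

  H_0: rank C_0 − rank ∂_1 = 5 − 4 = 1, and the invariant factors of ∂_1 are all 1, so H_0 ≅ Z.
  H_1: rank ker ∂_1 − rank ∂_2 = (10 − 4) − 6 = 0, and the invariant factors of ∂_2 are all 1, so H_1 ≅ 0.
  H_2: rank ker ∂_2 − rank ∂_3 = (10 − 6) − 4 = 0, and the invariant factors of ∂_3 are all 1, so H_2 ≅ 0.
  H_3: rank ker ∂_3 − rank ∂_4 = (5 − 4) − 0 = 1, and there is no ∂_4, so H_3 ≅ Z.

(K is a triangulation of the 3-sphere S^3.)

H_0 = Z,  H_1 = 0,  H_2 = 0,  H_3 = Z.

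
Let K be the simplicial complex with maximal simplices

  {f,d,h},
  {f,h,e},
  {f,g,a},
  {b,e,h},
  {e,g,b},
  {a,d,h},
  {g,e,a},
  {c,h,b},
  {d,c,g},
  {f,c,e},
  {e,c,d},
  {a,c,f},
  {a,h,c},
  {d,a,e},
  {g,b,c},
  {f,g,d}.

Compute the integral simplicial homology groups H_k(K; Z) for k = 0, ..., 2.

We work with the vertex ordering a < b < c < d < e < f < g < h. The simplices of K, each written with vertices in increasing order, are:

  0-simplices (8): a, b, c, d, e, f, g, h
  1-simplices (24): ac, ad, ae, af, ag, ah, bc, be, bg, bh, cd, ce, cf, cg, ch, de, df, dg, dh, ef, eg, eh, fg, fh
  2-simplices (16): acf, ach, ade, adh, aeg, afg, bcg, bch, beg, beh, cde, cdg, cef, dfg, dfh, efh

Hence C_0 ≅ Z^8, C_1 ≅ Z^24, C_2 ≅ Z^16.

Boundary ∂_1: C_1 → C_0 sends each edge [p,q] (with p < q) to q − p.
This gives a 8×24 integer matrix of rank 7; reducing to Smith normal form yields diagonal entries (1,1,1,1,1,1,1).

∂_2: C_2 → C_1 acts by ∂[p,q,r] = [q,r] − [p,r] + [p,q]. For instance
  ∂bcg = cg − bg + bc,
  ∂ach = ch − ah + ac.
This gives a 24×16 integer matrix of rank 15; reducing to Smith normal form yields diagonal entries (1,1,1,1,1,1,1,1,1,1,1,1,1,1,1).

Now H_k = ker ∂_k / im ∂_{k+1}, so:

  H_0: rank C_0 − rank ∂_1 = 8 − 7 = 1, and the invariant factors of ∂_1 are all 1, so H_0 = Z.
  H_1: rank ker ∂_1 − rank ∂_2 = (24 − 7) − 15 = 2, and the invariant factors of ∂_2 are all 1, so H_1 = Z^2.
  H_2: rank ker ∂_2 − rank ∂_3 = (16 − 15) − 0 = 1, and there is no ∂_3, so H_2 = Z.

(K is a triangulation of the torus T^2.)

H_0 = Z,  H_1 = Z^2,  H_2 = Z.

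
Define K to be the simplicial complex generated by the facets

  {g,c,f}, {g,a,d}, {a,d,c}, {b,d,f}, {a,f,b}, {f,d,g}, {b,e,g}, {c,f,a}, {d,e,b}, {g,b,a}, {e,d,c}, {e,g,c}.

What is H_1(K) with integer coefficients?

Take the total order a < b < c < d < e < f < g on the vertex set. Then K (dimension 2) consists of the simplices:

  0-simplices (7): a, b, c, d, e, f, g
  1-simplices (18): ab, ac, ad, af, ag, bd, be, bf, bg, cd, ce, cf, cg, de, df, dg, eg, fg
  2-simplices (12): abf, abg, acd, acf, adg, bde, bdf, beg, cde, ceg, cfg, dfg

Hence C_0 ≅ Z^7, C_1 ≅ Z^18, C_2 ≅ Z^12.

Boundary ∂_1: C_1 → C_0 is given by ∂[p,q] = [q] − [p]. For instance
  ∂be = e − b.
As a 7×18 matrix over Z this has rank 6, with invariant factors (1,1,1,1,1,1).

The boundary map ∂_2: C_2 → C_1 acts by ∂[p,q,r] = [q,r] − [p,r] + [p,q]. For instance
  ∂beg = eg − bg + be,
  ∂bdf = df − bf + bd.
The 18×12 boundary matrix has rank 12 and Smith normal form diag(1,1,1,1,1,1,1,1,1,1,1,2).

Reading off H_k = ker ∂_k / im ∂_{k+1}:

  H_1: rank ker ∂_1 − rank ∂_2 = (18 − 6) − 12 = 0, and ∂_2 has invariant factor 2 > 1, so H_1 ≅ Z/2.

H_1 = Z/2.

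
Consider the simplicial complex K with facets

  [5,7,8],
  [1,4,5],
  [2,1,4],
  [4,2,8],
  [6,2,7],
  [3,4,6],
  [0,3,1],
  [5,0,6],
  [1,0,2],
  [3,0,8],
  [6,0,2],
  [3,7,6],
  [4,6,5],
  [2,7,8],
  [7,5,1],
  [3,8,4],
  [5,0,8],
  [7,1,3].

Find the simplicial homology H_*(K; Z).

K has 9 vertices, 27 edges, 18 triangles.
rank ∂_0 = 0, rank ∂_1 = 8 ⇒ b_0 = 9 − 0 − 8 = 1; all invariant factors of ∂_1 are 1 so no torsion. So H_0 = Z.
rank ∂_1 = 8, rank ∂_2 = 17 ⇒ b_1 = 27 − 8 − 17 = 2; all invariant factors of ∂_2 are 1 so no torsion. So H_1 = Z^2.
rank ∂_2 = 17, rank ∂_3 = 0 ⇒ b_2 = 18 − 17 − 0 = 1. So H_2 = Z.

H_0 = Z,  H_1 = Z^2,  H_2 = Z.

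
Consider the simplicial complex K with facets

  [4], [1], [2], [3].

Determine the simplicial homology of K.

Order the vertices as 1 < 2 < 3 < 4. Listing each simplex with vertices in this order, K has dimension 0 with simplices:

  0-simplices (4): [1], [2], [3], [4]

so the chain groups are C_0 ≅ Z^4.

From H_k ≅ ker(∂_k) / im(∂_{k+1}) we obtain:

  H_0: rank C_0 − rank ∂_1 = 4 − 0 = 4, and there is no ∂_1, so H_0 = Z^4.

H_0 ≅ Z^4.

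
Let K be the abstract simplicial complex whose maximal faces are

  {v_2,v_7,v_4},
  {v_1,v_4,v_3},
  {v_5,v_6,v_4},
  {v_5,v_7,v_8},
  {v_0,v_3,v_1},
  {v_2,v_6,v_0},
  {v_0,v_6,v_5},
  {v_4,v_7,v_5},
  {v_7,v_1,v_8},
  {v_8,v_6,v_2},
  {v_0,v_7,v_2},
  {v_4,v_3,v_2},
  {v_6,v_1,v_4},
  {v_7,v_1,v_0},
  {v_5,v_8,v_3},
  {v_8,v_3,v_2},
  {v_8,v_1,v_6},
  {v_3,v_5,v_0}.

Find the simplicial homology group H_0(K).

H_0 = Z.

Take the total order v_0 < v_1 < v_2 < v_3 < v_4 < v_5 < v_6 < v_7 < v_8 on the vertex set. Then K (dimension 2) consists of the simplices:

  0-simplices (9): [v_0], [v_1], [v_2], [v_3], [v_4], [v_5], [v_6], [v_7], [v_8]
  1-simplices (27): (27 of them)
  2-simplices (18): (18 of them)

so the chain groups are C_0 ≅ Z^9, C_1 ≅ Z^27, C_2 ≅ Z^18.

The boundary map ∂_1: C_1 → C_0 maps an edge to its endpoints' difference, ∂[p,q] = q − p.
The resulting 9×27 matrix has rank 8, and its Smith normal form has invariant factors (1,1,1,1,1,1,1,1).

∂_2: C_2 → C_1 maps a triangle to the signed sum of its edges. For instance
  ∂[v_2,v_4,v_7] = [v_4,v_7] − [v_2,v_7] + [v_2,v_4],
  ∂[v_0,v_1,v_3] = [v_1,v_3] − [v_0,v_3] + [v_0,v_1].
The resulting 27×18 matrix has rank 17, and its Smith normal form has invariant factors (1,1,1,1,1,1,1,1,1,1,1,1,1,1,1,1,1).

Now H_k = ker ∂_k / im ∂_{k+1}, so:

  H_0: rank C_0 − rank ∂_1 = 9 − 8 = 1, and the invariant factors of ∂_1 are all 1, so H_0 = Z.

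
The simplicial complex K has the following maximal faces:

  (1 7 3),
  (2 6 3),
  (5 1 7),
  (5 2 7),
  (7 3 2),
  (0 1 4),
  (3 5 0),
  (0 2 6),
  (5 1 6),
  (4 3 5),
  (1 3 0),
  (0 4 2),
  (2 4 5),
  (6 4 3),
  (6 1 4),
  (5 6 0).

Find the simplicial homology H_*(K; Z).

Take the total order 0 < 1 < 2 < 3 < 4 < 5 < 6 < 7 on the vertex set. Then K (dimension 2) consists of the simplices:

  0-simplices (8): [0], [1], [2], [3], [4], [5], [6], [7]
  1-simplices (24): (24 of them)
  2-simplices (16): [0,1,3], [0,1,4], [0,2,4], [0,2,6], [0,3,5], [0,5,6], [1,3,7], [1,4,6], [1,5,6], [1,5,7], [2,3,6], [2,3,7], [2,4,5], [2,5,7], [3,4,5], [3,4,6]

Hence C_0 ≅ Z^8, C_1 ≅ Z^24, C_2 ≅ Z^16.

Boundary ∂_1: C_1 → C_0 sends each edge [p,q] (with p < q) to q − p. For instance
  ∂[5,7] = [7] − [5].
This gives a 8×24 integer matrix of rank 7; reducing to Smith normal form yields diagonal entries (1,1,1,1,1,1,1).

The boundary map ∂_2: C_2 → C_1 sends each 2-simplex [p,q,r] to [q,r] − [p,r] + [p,q]. For instance
  ∂[3,4,5] = [4,5] − [3,5] + [3,4],
  ∂[0,2,6] = [2,6] − [0,6] + [0,2].
As a 24×16 matrix over Z this has rank 15, with invariant factors (1,1,1,1,1,1,1,1,1,1,1,1,1,1,1).

Computing H_k = (kernel of ∂_k) / (image of ∂_{k+1}):

  H_0: rank C_0 − rank ∂_1 = 8 − 7 = 1, and the invariant factors of ∂_1 are all 1, so H_0 = Z.
  H_1: rank ker ∂_1 − rank ∂_2 = (24 − 7) − 15 = 2, and the invariant factors of ∂_2 are all 1, so H_1 = Z^2.
  H_2: rank ker ∂_2 − rank ∂_3 = (16 − 15) − 0 = 1, and there is no ∂_3, so H_2 = Z.

H_0 = Z,  H_1 = Z^2,  H_2 = Z.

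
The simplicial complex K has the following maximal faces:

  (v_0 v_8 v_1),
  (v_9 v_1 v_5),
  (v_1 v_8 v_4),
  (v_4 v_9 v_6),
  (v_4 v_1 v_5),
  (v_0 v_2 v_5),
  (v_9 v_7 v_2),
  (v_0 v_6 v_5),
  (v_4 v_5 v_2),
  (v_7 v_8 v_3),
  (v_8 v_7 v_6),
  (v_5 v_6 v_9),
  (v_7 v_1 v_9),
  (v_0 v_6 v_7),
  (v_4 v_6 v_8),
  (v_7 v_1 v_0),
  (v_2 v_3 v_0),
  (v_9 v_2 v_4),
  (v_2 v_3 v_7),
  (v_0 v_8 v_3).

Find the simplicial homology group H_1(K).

H_1 = Z ⊕ Z/2.

Take the total order v_0 < v_1 < v_2 < v_3 < v_4 < v_5 < v_6 < v_7 < v_8 < v_9 on the vertex set. Then K (dimension 2) consists of the simplices:

  0-simplices (10): [v_0], [v_1], [v_2], [v_3], [v_4], [v_5], [v_6], [v_7], [v_8], [v_9]
  1-simplices (30): (30 of them)
  2-simplices (20): (20 of them)

Hence C_0 ≅ Z^10, C_1 ≅ Z^30, C_2 ≅ Z^20.

∂_1: C_1 → C_0 is given by ∂[p,q] = [q] − [p].
The 10×30 boundary matrix has rank 9 and Smith normal form diag(1,1,1,1,1,1,1,1,1).

∂_2: C_2 → C_1 sends each 2-simplex [p,q,r] to [q,r] − [p,r] + [p,q]. For instance
  ∂[v_4,v_6,v_9] = [v_6,v_9] − [v_4,v_9] + [v_4,v_6],
  ∂[v_4,v_6,v_8] = [v_6,v_8] − [v_4,v_8] + [v_4,v_6].
As a 30×20 matrix over Z this has rank 20, with invariant factors (1,1,1,1,1,1,1,1,1,1,1,1,1,1,1,1,1,1,1,2).

From H_k ≅ ker(∂_k) / im(∂_{k+1}) we obtain:

  H_1: rank ker ∂_1 − rank ∂_2 = (30 − 9) − 20 = 1, and ∂_2 has invariant factor 2 > 1, so H_1 = Z ⊕ Z/2.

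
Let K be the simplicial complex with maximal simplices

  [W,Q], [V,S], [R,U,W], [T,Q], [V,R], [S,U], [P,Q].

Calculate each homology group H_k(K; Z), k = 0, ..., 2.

We work with the vertex ordering P < Q < R < S < T < U < V < W. The simplices of K, each written with vertices in increasing order, are:

  0-simplices (8): P, Q, R, S, T, U, V, W
  1-simplices (9): PQ, QT, QW, RU, RV, RW, SU, SV, UW
  2-simplices (1): RUW

so the chain groups are C_0 ≅ Z^8, C_1 ≅ Z^9, C_2 ≅ Z^1.

∂_1: C_1 → C_0 sends each edge [p,q] (with p < q) to q − p.
This gives a 8×9 integer matrix of rank 7; reducing to Smith normal form yields diagonal entries (1,1,1,1,1,1,1).

∂_2: C_2 → C_1 sends each 2-simplex [p,q,r] to [q,r] − [p,r] + [p,q]. For instance
  ∂RUW = UW − RW + RU.
As a 9×1 matrix over Z this has rank 1, with invariant factors (1).

Reading off H_k = ker ∂_k / im ∂_{k+1}:

  H_0: rank C_0 − rank ∂_1 = 8 − 7 = 1, and the invariant factors of ∂_1 are all 1, so H_0 = Z.
  H_1: rank ker ∂_1 − rank ∂_2 = (9 − 7) − 1 = 1, and the invariant factors of ∂_2 are all 1, so H_1 = Z.
  H_2: rank ker ∂_2 − rank ∂_3 = (1 − 1) − 0 = 0, and there is no ∂_3, so H_2 = 0.

H_0 = Z,  H_1 = Z,  H_2 = 0.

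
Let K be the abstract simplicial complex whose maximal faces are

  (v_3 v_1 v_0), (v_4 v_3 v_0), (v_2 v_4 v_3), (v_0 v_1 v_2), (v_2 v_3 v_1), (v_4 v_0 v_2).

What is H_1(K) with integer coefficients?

H_1 ≅ 0.

We work with the vertex ordering v_0 < v_1 < v_2 < v_3 < v_4. The simplices of K, each written with vertices in increasing order, are:

  0-simplices (5): [v_0], [v_1], [v_2], [v_3], [v_4]
  1-simplices (9): [v_0,v_1], [v_0,v_2], [v_0,v_3], [v_0,v_4], [v_1,v_2], [v_1,v_3], [v_2,v_3], [v_2,v_4], [v_3,v_4]
  2-simplices (6): [v_0,v_1,v_2], [v_0,v_1,v_3], [v_0,v_2,v_4], [v_0,v_3,v_4], [v_1,v_2,v_3], [v_2,v_3,v_4]

Hence C_0 ≅ Z^5, C_1 ≅ Z^9, C_2 ≅ Z^6.

Boundary ∂_1: C_1 → C_0 is given by ∂[p,q] = [q] − [p].
As a 5×9 matrix over Z this has rank 4, with invariant factors (1,1,1,1).

∂_2: C_2 → C_1 maps a triangle to the signed sum of its edges. For instance
  ∂[v_0,v_1,v_2] = [v_1,v_2] − [v_0,v_2] + [v_0,v_1],
  ∂[v_2,v_3,v_4] = [v_3,v_4] − [v_2,v_4] + [v_2,v_3].
This gives a 9×6 integer matrix of rank 5; reducing to Smith normal form yields diagonal entries (1,1,1,1,1).

From H_k ≅ ker(∂_k) / im(∂_{k+1}) we obtain:

  H_1: rank ker ∂_1 − rank ∂_2 = (9 − 4) − 5 = 0, and the invariant factors of ∂_2 are all 1, so H_1 = 0.

(K is a triangulation of the 2-sphere S^2.)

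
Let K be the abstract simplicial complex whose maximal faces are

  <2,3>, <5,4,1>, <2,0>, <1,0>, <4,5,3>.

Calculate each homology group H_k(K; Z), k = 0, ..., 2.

Order the vertices as 0 < 1 < 2 < 3 < 4 < 5. Listing each simplex with vertices in this order, K has dimension 2 with simplices:

  0-simplices (6): [0], [1], [2], [3], [4], [5]
  1-simplices (8): [0,1], [0,2], [1,4], [1,5], [2,3], [3,4], [3,5], [4,5]
  2-simplices (2): [1,4,5], [3,4,5]

giving chain groups C_0 ≅ Z^6, C_1 ≅ Z^8, C_2 ≅ Z^2.

Boundary ∂_1: C_1 → C_0 sends each edge [p,q] (with p < q) to q − p. For instance
  ∂[0,2] = [2] − [0].
As a 6×8 matrix over Z this has rank 5, with invariant factors (1,1,1,1,1).

Boundary ∂_2: C_2 → C_1 acts by ∂[p,q,r] = [q,r] − [p,r] + [p,q]. For instance
  ∂[3,4,5] = [4,5] − [3,5] + [3,4],
  ∂[1,4,5] = [4,5] − [1,5] + [1,4].
The resulting 8×2 matrix has rank 2, and its Smith normal form has invariant factors (1,1).

From H_k ≅ ker(∂_k) / im(∂_{k+1}) we obtain:

  H_0: rank C_0 − rank ∂_1 = 6 − 5 = 1, and the invariant factors of ∂_1 are all 1, so H_0 = Z.
  H_1: rank ker ∂_1 − rank ∂_2 = (8 − 5) − 2 = 1, and the invariant factors of ∂_2 are all 1, so H_1 = Z.
  H_2: rank ker ∂_2 − rank ∂_3 = (2 − 2) − 0 = 0, and there is no ∂_3, so H_2 = 0.

As a check, the Euler characteristic is 6 − 8 + 2 = 0, which agrees with 1 − 1 + 0 = 0.

H_0 ≅ Z,  H_1 ≅ Z,  H_2 = 0.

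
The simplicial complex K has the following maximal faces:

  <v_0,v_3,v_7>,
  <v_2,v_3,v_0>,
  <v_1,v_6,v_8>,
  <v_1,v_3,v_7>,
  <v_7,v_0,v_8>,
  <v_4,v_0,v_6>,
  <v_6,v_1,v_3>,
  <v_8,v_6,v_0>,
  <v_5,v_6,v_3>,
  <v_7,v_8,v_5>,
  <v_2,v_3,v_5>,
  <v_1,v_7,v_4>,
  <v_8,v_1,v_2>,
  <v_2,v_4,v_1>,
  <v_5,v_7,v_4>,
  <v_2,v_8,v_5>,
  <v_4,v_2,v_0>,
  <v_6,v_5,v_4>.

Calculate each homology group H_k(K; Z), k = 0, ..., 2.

Take the total order v_0 < v_1 < v_2 < v_3 < v_4 < v_5 < v_6 < v_7 < v_8 on the vertex set. Then K (dimension 2) consists of the simplices:

  0-simplices (9): [v_0], [v_1], [v_2], [v_3], [v_4], [v_5], [v_6], [v_7], [v_8]
  1-simplices (27): (27 of them)
  2-simplices (18): (18 of them)

so the chain groups are C_0 ≅ Z^9, C_1 ≅ Z^27, C_2 ≅ Z^18.

∂_1: C_1 → C_0 sends each edge [p,q] (with p < q) to q − p.
This gives a 9×27 integer matrix of rank 8; reducing to Smith normal form yields diagonal entries (1,1,1,1,1,1,1,1).

∂_2: C_2 → C_1 maps a triangle to the signed sum of its edges. For instance
  ∂[v_0,v_7,v_8] = [v_7,v_8] − [v_0,v_8] + [v_0,v_7],
  ∂[v_4,v_5,v_7] = [v_5,v_7] − [v_4,v_7] + [v_4,v_5].
The 27×18 boundary matrix has rank 17 and Smith normal form diag(1,1,1,1,1,1,1,1,1,1,1,1,1,1,1,1,1).

Computing H_k = (kernel of ∂_k) / (image of ∂_{k+1}):

  H_0: rank C_0 − rank ∂_1 = 9 − 8 = 1, and the invariant factors of ∂_1 are all 1, so H_0 = Z.
  H_1: rank ker ∂_1 − rank ∂_2 = (27 − 8) − 17 = 2, and the invariant factors of ∂_2 are all 1, so H_1 = Z^2.
  H_2: rank ker ∂_2 − rank ∂_3 = (18 − 17) − 0 = 1, and there is no ∂_3, so H_2 = Z.

(K is a triangulation of the torus T^2.)

H_0 ≅ Z,  H_1 ≅ Z^2,  H_2 ≅ Z.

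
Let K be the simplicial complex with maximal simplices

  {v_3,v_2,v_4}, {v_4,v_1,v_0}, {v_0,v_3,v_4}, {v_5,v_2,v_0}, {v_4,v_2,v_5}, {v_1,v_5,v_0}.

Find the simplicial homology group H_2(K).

K has 6 vertices, 12 edges, 6 triangles.
rank ∂_2 = 6, rank ∂_3 = 0 ⇒ b_2 = 6 − 6 − 0 = 0. So H_2 = 0.

H_2 ≅ 0.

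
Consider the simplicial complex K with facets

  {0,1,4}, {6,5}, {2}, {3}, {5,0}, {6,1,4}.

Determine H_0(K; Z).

H_0 = Z^3.

Fix the vertex order 0 < 1 < 2 < 3 < 4 < 5 < 6 and write every simplex with vertices in increasing order. Then dim K = 2 and the simplices of K are:

  0-simplices (7): [0], [1], [2], [3], [4], [5], [6]
  1-simplices (7): [0,1], [0,4], [0,5], [1,4], [1,6], [4,6], [5,6]
  2-simplices (2): [0,1,4], [1,4,6]

giving chain groups C_0 ≅ Z^7, C_1 ≅ Z^7, C_2 ≅ Z^2.

∂_1: C_1 → C_0 maps an edge to its endpoints' difference, ∂[p,q] = q − p.
The resulting 7×7 matrix has rank 4, and its Smith normal form has invariant factors (1,1,1,1).

The boundary map ∂_2: C_2 → C_1 sends each 2-simplex [p,q,r] to [q,r] − [p,r] + [p,q]. For instance
  ∂[1,4,6] = [4,6] − [1,6] + [1,4],
  ∂[0,1,4] = [1,4] − [0,4] + [0,1].
As a 7×2 matrix over Z this has rank 2, with invariant factors (1,1).

Now H_k = ker ∂_k / im ∂_{k+1}, so:

  H_0: rank C_0 − rank ∂_1 = 7 − 4 = 3, and the invariant factors of ∂_1 are all 1, so H_0 = Z^3.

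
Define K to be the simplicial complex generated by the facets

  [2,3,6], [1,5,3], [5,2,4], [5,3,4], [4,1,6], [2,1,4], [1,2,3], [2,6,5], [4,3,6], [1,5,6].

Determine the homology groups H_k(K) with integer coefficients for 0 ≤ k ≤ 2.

Take the total order 1 < 2 < 3 < 4 < 5 < 6 on the vertex set. Then K (dimension 2) consists of the simplices:

  0-simplices (6): [1], [2], [3], [4], [5], [6]
  1-simplices (15): [1,2], [1,3], [1,4], [1,5], [1,6], [2,3], [2,4], [2,5], [2,6], [3,4], [3,5], [3,6], [4,5], [4,6], [5,6]
  2-simplices (10): [1,2,3], [1,2,4], [1,3,5], [1,4,6], [1,5,6], [2,3,6], [2,4,5], [2,5,6], [3,4,5], [3,4,6]

so the chain groups are C_0 ≅ Z^6, C_1 ≅ Z^15, C_2 ≅ Z^10.

∂_1: C_1 → C_0 maps an edge to its endpoints' difference, ∂[p,q] = q − p.
This gives a 6×15 integer matrix of rank 5; reducing to Smith normal form yields diagonal entries (1,1,1,1,1).

The boundary map ∂_2: C_2 → C_1 sends each 2-simplex [p,q,r] to [q,r] − [p,r] + [p,q]. For instance
  ∂[2,4,5] = [4,5] − [2,5] + [2,4],
  ∂[1,2,4] = [2,4] − [1,4] + [1,2].
The 15×10 boundary matrix has rank 10 and Smith normal form diag(1,1,1,1,1,1,1,1,1,2).

Now H_k = ker ∂_k / im ∂_{k+1}, so:

  H_0: rank C_0 − rank ∂_1 = 6 − 5 = 1, and the invariant factors of ∂_1 are all 1, so H_0 = Z.
  H_1: rank ker ∂_1 − rank ∂_2 = (15 − 5) − 10 = 0, and ∂_2 has invariant factor 2 > 1, so H_1 = Z/2.
  H_2: rank ker ∂_2 − rank ∂_3 = (10 − 10) − 0 = 0, and there is no ∂_3, so H_2 = 0.

H_0 = Z,  H_1 = Z/2,  H_2 = 0.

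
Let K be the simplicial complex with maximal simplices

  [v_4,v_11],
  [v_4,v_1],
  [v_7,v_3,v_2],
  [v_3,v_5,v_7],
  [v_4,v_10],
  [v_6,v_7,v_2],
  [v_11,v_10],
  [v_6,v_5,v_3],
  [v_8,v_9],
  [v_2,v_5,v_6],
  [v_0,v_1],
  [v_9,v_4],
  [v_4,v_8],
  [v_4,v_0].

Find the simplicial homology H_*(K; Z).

Fix the vertex order v_0 < v_1 < v_2 < v_3 < v_4 < v_5 < v_6 < v_7 < v_8 < v_9 < v_10 < v_11 and write every simplex with vertices in increasing order. Then dim K = 2 and the simplices of K are:

  0-simplices (12): [v_0], [v_1], [v_2], [v_3], [v_4], [v_5], [v_6], [v_7], [v_8], [v_9], [v_10], [v_11]
  1-simplices (19): (19 of them)
  2-simplices (5): [v_2,v_3,v_7], [v_2,v_5,v_6], [v_2,v_6,v_7], [v_3,v_5,v_6], [v_3,v_5,v_7]

giving chain groups C_0 ≅ Z^12, C_1 ≅ Z^19, C_2 ≅ Z^5.

Boundary ∂_1: C_1 → C_0 maps an edge to its endpoints' difference, ∂[p,q] = q − p.
The 12×19 boundary matrix has rank 10 and Smith normal form diag(1,1,1,1,1,1,1,1,1,1).

Boundary ∂_2: C_2 → C_1 maps a triangle to the signed sum of its edges. For instance
  ∂[v_3,v_5,v_7] = [v_5,v_7] − [v_3,v_7] + [v_3,v_5],
  ∂[v_2,v_3,v_7] = [v_3,v_7] − [v_2,v_7] + [v_2,v_3].
This gives a 19×5 integer matrix of rank 5; reducing to Smith normal form yields diagonal entries (1,1,1,1,1).

Now H_k = ker ∂_k / im ∂_{k+1}, so:

  H_0: rank C_0 − rank ∂_1 = 12 − 10 = 2, and the invariant factors of ∂_1 are all 1, so H_0 ≅ Z^2.
  H_1: rank ker ∂_1 − rank ∂_2 = (19 − 10) − 5 = 4, and the invariant factors of ∂_2 are all 1, so H_1 ≅ Z^4.
  H_2: rank ker ∂_2 − rank ∂_3 = (5 − 5) − 0 = 0, and there is no ∂_3, so H_2 ≅ 0.

As a check, the Euler characteristic is 12 − 19 + 5 = -2, which agrees with 2 − 4 + 0 = -2.
(K is a triangulation of the disjoint union of a wedge of 3 circles and the Möbius band.)

H_0 = Z^2,  H_1 = Z^4,  H_2 = 0.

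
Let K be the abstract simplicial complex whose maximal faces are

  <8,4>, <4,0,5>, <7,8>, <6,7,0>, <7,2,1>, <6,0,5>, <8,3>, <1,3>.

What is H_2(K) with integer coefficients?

H_2 ≅ 0.

Take the total order 0 < 1 < 2 < 3 < 4 < 5 < 6 < 7 < 8 on the vertex set. Then K (dimension 2) consists of the simplices:

  0-simplices (9): [0], [1], [2], [3], [4], [5], [6], [7], [8]
  1-simplices (14): [0,4], [0,5], [0,6], [0,7], [1,2], [1,3], [1,7], [2,7], [3,8], [4,5], [4,8], [5,6], [6,7], [7,8]
  2-simplices (4): [0,4,5], [0,5,6], [0,6,7], [1,2,7]

Hence C_0 ≅ Z^9, C_1 ≅ Z^14, C_2 ≅ Z^4.

The boundary map ∂_1: C_1 → C_0 is given by ∂[p,q] = [q] − [p]. For instance
  ∂[0,4] = [4] − [0].
This gives a 9×14 integer matrix of rank 8; reducing to Smith normal form yields diagonal entries (1,1,1,1,1,1,1,1).

Boundary ∂_2: C_2 → C_1 sends each 2-simplex [p,q,r] to [q,r] − [p,r] + [p,q]. For instance
  ∂[0,6,7] = [6,7] − [0,7] + [0,6],
  ∂[1,2,7] = [2,7] − [1,7] + [1,2].
As a 14×4 matrix over Z this has rank 4, with invariant factors (1,1,1,1).

Reading off H_k = ker ∂_k / im ∂_{k+1}:

  H_2: rank ker ∂_2 − rank ∂_3 = (4 − 4) − 0 = 0, and there is no ∂_3, so H_2 ≅ 0.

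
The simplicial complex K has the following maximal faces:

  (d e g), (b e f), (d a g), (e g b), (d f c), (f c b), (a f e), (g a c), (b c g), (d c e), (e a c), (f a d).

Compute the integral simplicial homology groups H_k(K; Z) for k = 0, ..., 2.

H_0 ≅ Z,  H_1 ≅ Z/2,  H_2 = 0.

We work with the vertex ordering a < b < c < d < e < f < g. The simplices of K, each written with vertices in increasing order, are:

  0-simplices (7): a, b, c, d, e, f, g
  1-simplices (18): ac, ad, ae, af, ag, bc, be, bf, bg, cd, ce, cf, cg, de, df, dg, ef, eg
  2-simplices (12): ace, acg, adf, adg, aef, bcf, bcg, bef, beg, cde, cdf, deg

Hence C_0 ≅ Z^7, C_1 ≅ Z^18, C_2 ≅ Z^12.

Boundary ∂_1: C_1 → C_0 maps an edge to its endpoints' difference, ∂[p,q] = q − p. For instance
  ∂ef = f − e.
The resulting 7×18 matrix has rank 6, and its Smith normal form has invariant factors (1,1,1,1,1,1).

∂_2: C_2 → C_1 maps a triangle to the signed sum of its edges. For instance
  ∂bef = ef − bf + be,
  ∂aef = ef − af + ae.
The 18×12 boundary matrix has rank 12 and Smith normal form diag(1,1,1,1,1,1,1,1,1,1,1,2).

Now H_k = ker ∂_k / im ∂_{k+1}, so:

  H_0: rank C_0 − rank ∂_1 = 7 − 6 = 1, and the invariant factors of ∂_1 are all 1, so H_0 ≅ Z.
  H_1: rank ker ∂_1 − rank ∂_2 = (18 − 6) − 12 = 0, and ∂_2 has invariant factor 2 > 1, so H_1 ≅ Z/2.
  H_2: rank ker ∂_2 − rank ∂_3 = (12 − 12) − 0 = 0, and there is no ∂_3, so H_2 ≅ 0.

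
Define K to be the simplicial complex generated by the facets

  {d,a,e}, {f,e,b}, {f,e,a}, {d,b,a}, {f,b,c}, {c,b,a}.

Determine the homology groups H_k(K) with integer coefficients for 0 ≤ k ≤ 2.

Take the total order a < b < c < d < e < f on the vertex set. Then K (dimension 2) consists of the simplices:

  0-simplices (6): a, b, c, d, e, f
  1-simplices (12): ab, ac, ad, ae, af, bc, bd, be, bf, cf, de, ef
  2-simplices (6): abc, abd, ade, aef, bcf, bef

giving chain groups C_0 ≅ Z^6, C_1 ≅ Z^12, C_2 ≅ Z^6.

Boundary ∂_1: C_1 → C_0 sends each edge [p,q] (with p < q) to q − p. For instance
  ∂de = e − d.
As a 6×12 matrix over Z this has rank 5, with invariant factors (1,1,1,1,1).

∂_2: C_2 → C_1 acts by ∂[p,q,r] = [q,r] − [p,r] + [p,q]. For instance
  ∂bcf = cf − bf + bc,
  ∂ade = de − ae + ad.
The 12×6 boundary matrix has rank 6 and Smith normal form diag(1,1,1,1,1,1).

Now H_k = ker ∂_k / im ∂_{k+1}, so:

  H_0: rank C_0 − rank ∂_1 = 6 − 5 = 1, and the invariant factors of ∂_1 are all 1, so H_0 ≅ Z.
  H_1: rank ker ∂_1 − rank ∂_2 = (12 − 5) − 6 = 1, and the invariant factors of ∂_2 are all 1, so H_1 ≅ Z.
  H_2: rank ker ∂_2 − rank ∂_3 = (6 − 6) − 0 = 0, and there is no ∂_3, so H_2 ≅ 0.

(K is a triangulation of the cylinder S^1 x I.)

H_0 ≅ Z,  H_1 ≅ Z,  H_2 = 0.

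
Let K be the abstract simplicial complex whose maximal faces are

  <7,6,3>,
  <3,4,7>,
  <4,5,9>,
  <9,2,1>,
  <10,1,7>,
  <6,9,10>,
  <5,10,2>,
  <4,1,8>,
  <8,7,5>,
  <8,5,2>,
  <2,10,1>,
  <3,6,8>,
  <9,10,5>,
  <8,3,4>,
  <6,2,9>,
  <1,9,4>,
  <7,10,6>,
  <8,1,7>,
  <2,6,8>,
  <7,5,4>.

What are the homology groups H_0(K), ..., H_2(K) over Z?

H_0 = Z,  H_1 = Z × Z/2,  H_2 = 0.

We work with the vertex ordering 1 < 2 < 3 < 4 < 5 < 6 < 7 < 8 < 9 < 10. The simplices of K, each written with vertices in increasing order, are:

  0-simplices (10): [1], [2], [3], [4], [5], [6], [7], [8], [9], [10]
  1-simplices (30): (30 of them)
  2-simplices (20): (20 of them)

giving chain groups C_0 ≅ Z^10, C_1 ≅ Z^30, C_2 ≅ Z^20.

∂_1: C_1 → C_0 maps an edge to its endpoints' difference, ∂[p,q] = q − p. For instance
  ∂[9,10] = [10] − [9].
This gives a 10×30 integer matrix of rank 9; reducing to Smith normal form yields diagonal entries (1,1,1,1,1,1,1,1,1).

Boundary ∂_2: C_2 → C_1 sends each 2-simplex [p,q,r] to [q,r] − [p,r] + [p,q]. For instance
  ∂[1,2,10] = [2,10] − [1,10] + [1,2],
  ∂[6,9,10] = [9,10] − [6,10] + [6,9].
As a 30×20 matrix over Z this has rank 20, with invariant factors (1,1,1,1,1,1,1,1,1,1,1,1,1,1,1,1,1,1,1,2).

From H_k ≅ ker(∂_k) / im(∂_{k+1}) we obtain:

  H_0: rank C_0 − rank ∂_1 = 10 − 9 = 1, and the invariant factors of ∂_1 are all 1, so H_0 = Z.
  H_1: rank ker ∂_1 − rank ∂_2 = (30 − 9) − 20 = 1, and ∂_2 has invariant factor 2 > 1, so H_1 = Z × Z/2.
  H_2: rank ker ∂_2 − rank ∂_3 = (20 − 20) − 0 = 0, and there is no ∂_3, so H_2 = 0.

(K is a triangulation of the Klein bottle.)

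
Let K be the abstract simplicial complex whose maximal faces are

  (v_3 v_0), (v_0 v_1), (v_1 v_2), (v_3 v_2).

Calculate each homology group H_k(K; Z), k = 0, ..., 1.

H_0 = Z,  H_1 = Z.

Take the total order v_0 < v_1 < v_2 < v_3 on the vertex set. Then K (dimension 1) consists of the simplices:

  0-simplices (4): [v_0], [v_1], [v_2], [v_3]
  1-simplices (4): [v_0,v_1], [v_0,v_3], [v_1,v_2], [v_2,v_3]

Hence C_0 ≅ Z^4, C_1 ≅ Z^4.

The boundary map ∂_1: C_1 → C_0 maps an edge to its endpoints' difference, ∂[p,q] = q − p. For instance
  ∂[v_1,v_2] = [v_2] − [v_1].
As a 4×4 matrix over Z this has rank 3, with invariant factors (1,1,1).

Computing H_k = (kernel of ∂_k) / (image of ∂_{k+1}):

  H_0: rank C_0 − rank ∂_1 = 4 − 3 = 1, and the invariant factors of ∂_1 are all 1, so H_0 ≅ Z.
  H_1: rank ker ∂_1 − rank ∂_2 = (4 − 3) − 0 = 1, and there is no ∂_2, so H_1 ≅ Z.

As a check, the Euler characteristic is 4 − 4 = 0, which agrees with 1 − 1 = 0.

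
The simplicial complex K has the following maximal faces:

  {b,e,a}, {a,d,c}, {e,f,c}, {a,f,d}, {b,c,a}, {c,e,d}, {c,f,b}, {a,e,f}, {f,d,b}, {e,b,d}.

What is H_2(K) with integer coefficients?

H_2 ≅ 0.

K has 6 vertices, 15 edges, 10 triangles.
rank ∂_2 = 10, rank ∂_3 = 0 ⇒ b_2 = 10 − 10 − 0 = 0. So H_2 ≅ 0.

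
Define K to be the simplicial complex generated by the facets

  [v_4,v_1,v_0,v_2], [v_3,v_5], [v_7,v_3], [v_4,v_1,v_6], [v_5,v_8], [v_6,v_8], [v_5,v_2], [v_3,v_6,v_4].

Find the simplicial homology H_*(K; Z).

We work with the vertex ordering v_0 < v_1 < v_2 < v_3 < v_4 < v_5 < v_6 < v_7 < v_8. The simplices of K, each written with vertices in increasing order, are:

  0-simplices (9): [v_0], [v_1], [v_2], [v_3], [v_4], [v_5], [v_6], [v_7], [v_8]
  1-simplices (15): (15 of them)
  2-simplices (6): [v_0,v_1,v_2], [v_0,v_1,v_4], [v_0,v_2,v_4], [v_1,v_2,v_4], [v_1,v_4,v_6], [v_3,v_4,v_6]
  3-simplices (1): [v_0,v_1,v_2,v_4]

Hence C_0 ≅ Z^9, C_1 ≅ Z^15, C_2 ≅ Z^6, C_3 ≅ Z^1.

Boundary ∂_1: C_1 → C_0 is given by ∂[p,q] = [q] − [p]. For instance
  ∂[v_3,v_4] = [v_4] − [v_3].
This gives a 9×15 integer matrix of rank 8; reducing to Smith normal form yields diagonal entries (1,1,1,1,1,1,1,1).

The boundary map ∂_2: C_2 → C_1 acts by ∂[p,q,r] = [q,r] − [p,r] + [p,q]. For instance
  ∂[v_3,v_4,v_6] = [v_4,v_6] − [v_3,v_6] + [v_3,v_4],
  ∂[v_0,v_2,v_4] = [v_2,v_4] − [v_0,v_4] + [v_0,v_2].
The 15×6 boundary matrix has rank 5 and Smith normal form diag(1,1,1,1,1).

The boundary map ∂_3: C_3 → C_2 sends each 3-simplex σ to the alternating sum Σ_i (−1)^i (σ with its i-th vertex removed). For instance
  ∂[v_0,v_1,v_2,v_4] = [v_1,v_2,v_4] − [v_0,v_2,v_4] + [v_0,v_1,v_4] − [v_0,v_1,v_2].
As a 6×1 matrix over Z this has rank 1, with invariant factors (1).

Reading off H_k = ker ∂_k / im ∂_{k+1}:

  H_0: rank C_0 − rank ∂_1 = 9 − 8 = 1, and the invariant factors of ∂_1 are all 1, so H_0 ≅ Z.
  H_1: rank ker ∂_1 − rank ∂_2 = (15 − 8) − 5 = 2, and the invariant factors of ∂_2 are all 1, so H_1 ≅ Z^2.
  H_2: rank ker ∂_2 − rank ∂_3 = (6 − 5) − 1 = 0, and the invariant factors of ∂_3 are all 1, so H_2 ≅ 0.
  H_3: rank ker ∂_3 − rank ∂_4 = (1 − 1) − 0 = 0, and there is no ∂_4, so H_3 ≅ 0.

H_0 = Z,  H_1 = Z^2,  H_2 = 0,  H_3 = 0.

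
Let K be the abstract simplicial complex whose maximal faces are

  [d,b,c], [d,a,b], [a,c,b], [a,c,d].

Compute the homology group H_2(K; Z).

Fix the vertex order a < b < c < d and write every simplex with vertices in increasing order. Then dim K = 2 and the simplices of K are:

  0-simplices (4): a, b, c, d
  1-simplices (6): ab, ac, ad, bc, bd, cd
  2-simplices (4): abc, abd, acd, bcd

giving chain groups C_0 ≅ Z^4, C_1 ≅ Z^6, C_2 ≅ Z^4.

∂_1: C_1 → C_0 is given by ∂[p,q] = [q] − [p]. For instance
  ∂bc = c − b.
This gives a 4×6 integer matrix of rank 3; reducing to Smith normal form yields diagonal entries (1,1,1).

The boundary map ∂_2: C_2 → C_1 sends each 2-simplex [p,q,r] to [q,r] − [p,r] + [p,q]. For instance
  ∂abd = bd − ad + ab,
  ∂acd = cd − ad + ac.
As a 6×4 matrix over Z this has rank 3, with invariant factors (1,1,1).

From H_k ≅ ker(∂_k) / im(∂_{k+1}) we obtain:

  H_2: rank ker ∂_2 − rank ∂_3 = (4 − 3) − 0 = 1, and there is no ∂_3, so H_2 = Z.

(K is a triangulation of the 2-sphere S^2.)

H_2 ≅ Z.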